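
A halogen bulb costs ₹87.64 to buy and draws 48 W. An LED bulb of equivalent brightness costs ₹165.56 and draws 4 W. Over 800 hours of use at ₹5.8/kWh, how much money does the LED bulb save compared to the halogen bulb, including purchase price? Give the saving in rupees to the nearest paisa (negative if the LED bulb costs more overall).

halogen bulb: ₹87.64 + (48/1000) kW × 800 h × ₹5.8 = ₹87.64 + ₹222.72 = ₹310.36
LED bulb: ₹165.56 + (4/1000) kW × 800 h × ₹5.8 = ₹165.56 + ₹18.56 = ₹184.12
Saving = ₹310.36 − ₹184.12 = ₹126.24

₹126.24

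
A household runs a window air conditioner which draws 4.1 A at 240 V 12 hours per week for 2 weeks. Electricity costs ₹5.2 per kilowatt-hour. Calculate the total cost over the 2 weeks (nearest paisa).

₹122.80

Power = 4.1 A × 240 V = 984 W = 0.984 kW
Runtime = 12 h/week × 2 weeks = 24 h
Energy = 0.984 kW × 24 h = 23.616 kWh
Cost = 23.616 kWh × ₹5.2/kWh = ₹122.80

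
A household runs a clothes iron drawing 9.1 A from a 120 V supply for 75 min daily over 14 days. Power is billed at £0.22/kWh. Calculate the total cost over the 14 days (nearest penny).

Power = 9.1 A × 120 V = 1092 W = 1.092 kW
Runtime = 75 min × 14 = 1050 min = 17.5 h
Energy = 1.092 kW × 17.5 h = 19.11 kWh
Cost = 19.11 kWh × £0.22/kWh = £4.20

£4.20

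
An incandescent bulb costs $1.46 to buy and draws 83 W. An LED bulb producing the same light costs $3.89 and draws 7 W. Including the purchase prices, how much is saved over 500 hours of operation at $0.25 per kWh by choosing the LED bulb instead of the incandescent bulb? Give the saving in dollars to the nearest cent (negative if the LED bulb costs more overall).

$7.07

incandescent bulb: $1.46 + (83/1000) kW × 500 h × $0.25 = $1.46 + $10.375 = $11.835
LED bulb: $3.89 + (7/1000) kW × 500 h × $0.25 = $3.89 + $0.875 = $4.765
Saving = $11.835 − $4.765 = $7.07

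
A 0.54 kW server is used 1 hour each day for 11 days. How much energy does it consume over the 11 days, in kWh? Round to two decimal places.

5.94 kWh

Runtime = 1 h/day × 11 days = 11 h
Energy = 0.54 kW × 11 h = 5.94 kWh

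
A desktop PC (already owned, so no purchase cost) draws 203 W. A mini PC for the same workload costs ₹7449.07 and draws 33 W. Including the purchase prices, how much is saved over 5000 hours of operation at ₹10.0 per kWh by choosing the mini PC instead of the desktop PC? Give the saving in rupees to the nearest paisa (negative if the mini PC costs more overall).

desktop PC: ₹0.00 + (203/1000) kW × 5000 h × ₹10.0 = ₹0.00 + ₹10150 = ₹10150
mini PC: ₹7449.07 + (33/1000) kW × 5000 h × ₹10.0 = ₹7449.07 + ₹1650 = ₹9099.07
Saving = ₹10150 − ₹9099.07 = ₹1050.93

₹1050.93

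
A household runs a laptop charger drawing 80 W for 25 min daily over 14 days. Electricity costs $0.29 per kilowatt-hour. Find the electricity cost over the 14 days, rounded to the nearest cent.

$0.14

Runtime = 25 min × 14 = 350 min = 5.833333… h
Energy = 0.08 kW × 5.833333… h = 0.466666… kWh
Cost = 0.466666… kWh × $0.29/kWh = $0.14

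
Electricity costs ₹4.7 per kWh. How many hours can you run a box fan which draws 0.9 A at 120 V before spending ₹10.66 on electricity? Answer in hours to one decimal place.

21.0 h

Power = 0.9 A × 120 V = 108 W = 0.108 kW
Energy available = ₹10.66 ÷ ₹4.7/kWh = 2.2681 kWh
Hours = 2.2681 kWh ÷ 0.108 kW = 21.0 h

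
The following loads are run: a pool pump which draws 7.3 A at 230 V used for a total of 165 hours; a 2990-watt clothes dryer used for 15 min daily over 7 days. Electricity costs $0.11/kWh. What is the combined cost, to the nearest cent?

pool pump: Power = 7.3 A × 230 V = 1679 W = 1.679 kW
pool pump: 1.679 kW × 165 h = 277.035 kWh
clothes dryer: Runtime = 15 min × 7 = 105 min = 1.75 h
clothes dryer: 2.99 kW × 1.75 h = 5.2325 kWh
Total energy = 282.2675 kWh
Cost = 282.2675 × $0.11 = $31.05

$31.05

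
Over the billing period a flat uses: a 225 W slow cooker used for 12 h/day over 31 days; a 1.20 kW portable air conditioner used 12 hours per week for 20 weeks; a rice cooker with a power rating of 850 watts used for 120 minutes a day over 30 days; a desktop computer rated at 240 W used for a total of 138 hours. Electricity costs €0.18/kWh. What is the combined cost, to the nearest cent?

slow cooker: Runtime = 12 h/day × 31 days = 372 h
slow cooker: 0.225 kW × 372 h = 83.7 kWh
portable air conditioner: Runtime = 12 h/week × 20 weeks = 240 h
portable air conditioner: 1.2 kW × 240 h = 288 kWh
rice cooker: Runtime = 120 min × 30 = 3600 min = 60 h
rice cooker: 0.85 kW × 60 h = 51 kWh
desktop computer: 0.24 kW × 138 h = 33.12 kWh
Total energy = 455.82 kWh
Cost = 455.82 × €0.18 = €82.05

€82.05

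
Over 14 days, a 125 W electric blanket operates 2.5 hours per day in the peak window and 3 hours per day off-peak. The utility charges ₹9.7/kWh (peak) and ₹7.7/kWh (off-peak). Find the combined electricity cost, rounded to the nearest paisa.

₹82.86

Peak energy = 0.125 kW × 2.5 h × 14 = 4.375 kWh
Off-peak energy = 0.125 kW × 3 h × 14 = 5.25 kWh
Cost = 4.375 × ₹9.7 + 5.25 × ₹7.7 = ₹42.4375 + ₹40.425 = ₹82.86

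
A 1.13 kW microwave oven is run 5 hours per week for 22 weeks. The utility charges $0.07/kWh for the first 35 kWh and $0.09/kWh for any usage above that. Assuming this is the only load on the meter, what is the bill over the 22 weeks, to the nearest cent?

$10.49

Runtime = 5 h/week × 22 weeks = 110 h
Energy = 1.13 kW × 110 h = 124.3 kWh
Tier 1 (0–35 kWh): 35 × $0.07 = $2.45
Above 35 kWh: 89.3 × $0.09 = $8.037
Bill = $10.49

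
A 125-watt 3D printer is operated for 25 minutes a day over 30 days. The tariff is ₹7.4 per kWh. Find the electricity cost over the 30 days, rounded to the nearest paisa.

₹11.56

Runtime = 25 min × 30 = 750 min = 12.5 h
Energy = 0.125 kW × 12.5 h = 1.5625 kWh
Cost = 1.5625 kWh × ₹7.4/kWh = ₹11.56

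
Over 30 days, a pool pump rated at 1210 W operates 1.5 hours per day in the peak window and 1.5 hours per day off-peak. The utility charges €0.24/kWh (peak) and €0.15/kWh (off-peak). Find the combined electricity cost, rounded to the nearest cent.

Peak energy = 1.21 kW × 1.5 h × 30 = 54.45 kWh
Off-peak energy = 1.21 kW × 1.5 h × 30 = 54.45 kWh
Cost = 54.45 × €0.24 + 54.45 × €0.15 = €13.068 + €8.1675 = €21.24

€21.24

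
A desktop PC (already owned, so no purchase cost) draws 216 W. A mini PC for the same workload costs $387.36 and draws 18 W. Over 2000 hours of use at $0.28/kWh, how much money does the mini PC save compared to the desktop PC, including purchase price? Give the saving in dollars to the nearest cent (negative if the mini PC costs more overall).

desktop PC: $0.00 + (216/1000) kW × 2000 h × $0.28 = $0.00 + $120.96 = $120.96
mini PC: $387.36 + (18/1000) kW × 2000 h × $0.28 = $387.36 + $10.08 = $397.44
Saving = $120.96 − $397.44 = −$276.48

-$276.48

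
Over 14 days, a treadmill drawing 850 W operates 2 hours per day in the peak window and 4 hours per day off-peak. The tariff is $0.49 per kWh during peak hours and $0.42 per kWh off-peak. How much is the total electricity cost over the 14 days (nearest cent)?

$31.65

Peak energy = 0.85 kW × 2 h × 14 = 23.8 kWh
Off-peak energy = 0.85 kW × 4 h × 14 = 47.6 kWh
Cost = 23.8 × $0.49 + 47.6 × $0.42 = $11.662 + $19.992 = $31.65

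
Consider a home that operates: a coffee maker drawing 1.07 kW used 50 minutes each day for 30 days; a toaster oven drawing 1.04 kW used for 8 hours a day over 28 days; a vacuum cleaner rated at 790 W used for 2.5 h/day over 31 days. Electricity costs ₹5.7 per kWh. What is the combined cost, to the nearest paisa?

coffee maker: Runtime = 50 min × 30 = 1500 min = 25 h
coffee maker: 1.07 kW × 25 h = 26.75 kWh
toaster oven: Runtime = 8 h/day × 28 days = 224 h
toaster oven: 1.04 kW × 224 h = 232.96 kWh
vacuum cleaner: Runtime = 2.5 h/day × 31 days = 77.5 h
vacuum cleaner: 0.79 kW × 77.5 h = 61.225 kWh
Total energy = 320.935 kWh
Cost = 320.935 × ₹5.7 = ₹1829.33

₹1829.33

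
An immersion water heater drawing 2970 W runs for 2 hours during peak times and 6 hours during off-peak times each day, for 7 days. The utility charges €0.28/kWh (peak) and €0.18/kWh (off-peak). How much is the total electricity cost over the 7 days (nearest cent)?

€34.10

Peak energy = 2.97 kW × 2 h × 7 = 41.58 kWh
Off-peak energy = 2.97 kW × 6 h × 7 = 124.74 kWh
Cost = 41.58 × €0.28 + 124.74 × €0.18 = €11.6424 + €22.4532 = €34.10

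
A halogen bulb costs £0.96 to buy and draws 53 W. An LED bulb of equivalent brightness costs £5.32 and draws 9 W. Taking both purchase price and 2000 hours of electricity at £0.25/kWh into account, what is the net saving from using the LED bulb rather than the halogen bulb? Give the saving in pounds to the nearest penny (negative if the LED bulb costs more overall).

£17.64

halogen bulb: £0.96 + (53/1000) kW × 2000 h × £0.25 = £0.96 + £26.5 = £27.46
LED bulb: £5.32 + (9/1000) kW × 2000 h × £0.25 = £5.32 + £4.5 = £9.82
Saving = £27.46 − £9.82 = £17.64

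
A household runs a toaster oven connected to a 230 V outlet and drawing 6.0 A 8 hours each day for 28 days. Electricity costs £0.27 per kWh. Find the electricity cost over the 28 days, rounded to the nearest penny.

£83.46

Power = 6.0 A × 230 V = 1380 W = 1.38 kW
Runtime = 8 h/day × 28 days = 224 h
Energy = 1.38 kW × 224 h = 309.12 kWh
Cost = 309.12 kWh × £0.27/kWh = £83.46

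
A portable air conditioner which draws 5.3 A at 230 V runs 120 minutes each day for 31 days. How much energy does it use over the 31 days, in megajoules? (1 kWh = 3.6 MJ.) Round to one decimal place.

272.1 MJ

Power = 5.3 A × 230 V = 1219 W = 1.219 kW
Runtime = 120 min × 31 = 3720 min = 62 h
Energy = 1.219 kW × 62 h = 75.578 kWh
= 75.578 × 3.6 MJ = 272.1 MJ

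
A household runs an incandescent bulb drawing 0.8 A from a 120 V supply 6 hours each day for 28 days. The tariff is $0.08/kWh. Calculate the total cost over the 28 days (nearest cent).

$1.29

Power = 0.8 A × 120 V = 96 W = 0.096 kW
Runtime = 6 h/day × 28 days = 168 h
Energy = 0.096 kW × 168 h = 16.128 kWh
Cost = 16.128 kWh × $0.08/kWh = $1.29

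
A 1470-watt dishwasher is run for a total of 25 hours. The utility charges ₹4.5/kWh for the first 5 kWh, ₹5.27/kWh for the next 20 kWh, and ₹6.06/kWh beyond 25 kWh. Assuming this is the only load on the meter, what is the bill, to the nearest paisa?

₹199.11

Energy = 1.47 kW × 25 h = 36.75 kWh
Tier 1 (0–5 kWh): 5 × ₹4.5 = ₹22.5
Tier 2 (5–25 kWh): 20 × ₹5.27 = ₹105.4
Above 25 kWh: 11.75 × ₹6.06 = ₹71.205
Bill = ₹199.11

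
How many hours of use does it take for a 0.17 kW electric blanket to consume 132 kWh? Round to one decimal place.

Hours = 132 kWh ÷ 0.17 kW = 776.5 h

776.5 h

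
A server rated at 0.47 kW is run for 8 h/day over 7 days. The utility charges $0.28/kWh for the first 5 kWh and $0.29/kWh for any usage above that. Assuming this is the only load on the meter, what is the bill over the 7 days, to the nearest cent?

Runtime = 8 h/day × 7 days = 56 h
Energy = 0.47 kW × 56 h = 26.32 kWh
Tier 1 (0–5 kWh): 5 × $0.28 = $1.4
Above 5 kWh: 21.32 × $0.29 = $6.1828
Bill = $7.58

$7.58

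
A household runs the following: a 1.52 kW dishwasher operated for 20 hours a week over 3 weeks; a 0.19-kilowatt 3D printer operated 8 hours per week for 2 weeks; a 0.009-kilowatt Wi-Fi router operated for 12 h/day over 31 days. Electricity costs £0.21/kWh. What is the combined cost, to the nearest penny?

£20.49

dishwasher: Runtime = 20 h/week × 3 weeks = 60 h
dishwasher: 1.52 kW × 60 h = 91.2 kWh
3D printer: Runtime = 8 h/week × 2 weeks = 16 h
3D printer: 0.19 kW × 16 h = 3.04 kWh
Wi-Fi router: Runtime = 12 h/day × 31 days = 372 h
Wi-Fi router: 0.009 kW × 372 h = 3.348 kWh
Total energy = 97.588 kWh
Cost = 97.588 × £0.21 = £20.49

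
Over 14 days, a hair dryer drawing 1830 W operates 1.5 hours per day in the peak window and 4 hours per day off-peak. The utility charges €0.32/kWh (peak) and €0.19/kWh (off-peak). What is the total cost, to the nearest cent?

€31.77

Peak energy = 1.83 kW × 1.5 h × 14 = 38.43 kWh
Off-peak energy = 1.83 kW × 4 h × 14 = 102.48 kWh
Cost = 38.43 × €0.32 + 102.48 × €0.19 = €12.2976 + €19.4712 = €31.77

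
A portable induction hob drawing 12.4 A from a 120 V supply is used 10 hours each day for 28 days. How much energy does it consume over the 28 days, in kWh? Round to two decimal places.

416.64 kWh

Power = 12.4 A × 120 V = 1488 W = 1.488 kW
Runtime = 10 h/day × 28 days = 280 h
Energy = 1.488 kW × 280 h = 416.64 kWh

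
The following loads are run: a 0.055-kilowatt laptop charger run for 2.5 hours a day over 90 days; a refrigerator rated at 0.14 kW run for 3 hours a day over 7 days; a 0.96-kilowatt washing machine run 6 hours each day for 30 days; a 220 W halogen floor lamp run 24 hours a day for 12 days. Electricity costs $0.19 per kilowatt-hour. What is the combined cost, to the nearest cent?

laptop charger: Runtime = 2.5 h/day × 90 days = 225 h
laptop charger: 0.055 kW × 225 h = 12.375 kWh
refrigerator: Runtime = 3 h/day × 7 days = 21 h
refrigerator: 0.14 kW × 21 h = 2.94 kWh
washing machine: Runtime = 6 h/day × 30 days = 180 h
washing machine: 0.96 kW × 180 h = 172.8 kWh
halogen floor lamp: Runtime = 24 h × 12 = 288 h
halogen floor lamp: 0.22 kW × 288 h = 63.36 kWh
Total energy = 251.475 kWh
Cost = 251.475 × $0.19 = $47.78

$47.78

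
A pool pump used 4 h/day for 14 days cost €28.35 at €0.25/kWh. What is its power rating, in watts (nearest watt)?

Energy = €28.35 ÷ €0.25/kWh = 113.4 kWh
Runtime = 4 h/day × 14 days = 56 h
Power = 113.4 kWh ÷ 56 h = 2.025 kW = 2025 W

2025 W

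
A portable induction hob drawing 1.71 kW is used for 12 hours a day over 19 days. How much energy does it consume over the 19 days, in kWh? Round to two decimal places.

Runtime = 12 h/day × 19 days = 228 h
Energy = 1.71 kW × 228 h = 389.88 kWh

389.88 kWh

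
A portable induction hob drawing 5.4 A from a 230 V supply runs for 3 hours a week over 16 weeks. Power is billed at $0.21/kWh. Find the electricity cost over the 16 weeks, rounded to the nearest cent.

$12.52

Power = 5.4 A × 230 V = 1242 W = 1.242 kW
Runtime = 3 h/week × 16 weeks = 48 h
Energy = 1.242 kW × 48 h = 59.616 kWh
Cost = 59.616 kWh × $0.21/kWh = $12.52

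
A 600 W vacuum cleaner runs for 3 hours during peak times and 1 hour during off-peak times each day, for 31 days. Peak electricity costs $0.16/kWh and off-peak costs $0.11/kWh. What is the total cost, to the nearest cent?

Peak energy = 0.6 kW × 3 h × 31 = 55.8 kWh
Off-peak energy = 0.6 kW × 1 h × 31 = 18.6 kWh
Cost = 55.8 × $0.16 + 18.6 × $0.11 = $8.928 + $2.046 = $10.97

$10.97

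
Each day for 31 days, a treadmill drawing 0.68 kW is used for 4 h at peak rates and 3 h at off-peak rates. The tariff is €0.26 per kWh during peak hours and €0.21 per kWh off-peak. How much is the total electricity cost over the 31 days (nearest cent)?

€35.20

Peak energy = 0.68 kW × 4 h × 31 = 84.32 kWh
Off-peak energy = 0.68 kW × 3 h × 31 = 63.24 kWh
Cost = 84.32 × €0.26 + 63.24 × €0.21 = €21.9232 + €13.2804 = €35.20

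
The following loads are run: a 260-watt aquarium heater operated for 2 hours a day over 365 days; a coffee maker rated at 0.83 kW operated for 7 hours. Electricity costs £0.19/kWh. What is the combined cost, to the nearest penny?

£37.17

aquarium heater: Runtime = 2 h/day × 365 days = 730 h
aquarium heater: 0.26 kW × 730 h = 189.8 kWh
coffee maker: 0.83 kW × 7 h = 5.81 kWh
Total energy = 195.61 kWh
Cost = 195.61 × £0.19 = £37.17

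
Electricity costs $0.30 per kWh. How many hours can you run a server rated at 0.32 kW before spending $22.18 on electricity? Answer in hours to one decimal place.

231.0 h

Energy available = $22.18 ÷ $0.30/kWh = 73.9333 kWh
Hours = 73.9333 kWh ÷ 0.32 kW = 231.0 h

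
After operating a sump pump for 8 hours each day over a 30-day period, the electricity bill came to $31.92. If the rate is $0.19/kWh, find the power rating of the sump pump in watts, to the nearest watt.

Energy = $31.92 ÷ $0.19/kWh = 168 kWh
Runtime = 8 h/day × 30 days = 240 h
Power = 168 kWh ÷ 240 h = 0.7 kW = 700 W

700 W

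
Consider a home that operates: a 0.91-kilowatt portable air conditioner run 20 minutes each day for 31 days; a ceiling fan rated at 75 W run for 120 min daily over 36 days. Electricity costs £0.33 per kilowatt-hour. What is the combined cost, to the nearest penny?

portable air conditioner: Runtime = 20 min × 31 = 620 min = 10.333333… h
portable air conditioner: 0.91 kW × 10.333333… h = 9.403333… kWh
ceiling fan: Runtime = 120 min × 36 = 4320 min = 72 h
ceiling fan: 0.075 kW × 72 h = 5.4 kWh
Total energy = 14.803333… kWh
Cost = 14.803333… × £0.33 = £4.89

£4.89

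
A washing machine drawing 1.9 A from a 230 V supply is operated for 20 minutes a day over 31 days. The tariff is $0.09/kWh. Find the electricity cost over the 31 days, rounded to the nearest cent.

$0.41

Power = 1.9 A × 230 V = 437 W = 0.437 kW
Runtime = 20 min × 31 = 620 min = 10.333333… h
Energy = 0.437 kW × 10.333333… h = 4.515666… kWh
Cost = 4.515666… kWh × $0.09/kWh = $0.41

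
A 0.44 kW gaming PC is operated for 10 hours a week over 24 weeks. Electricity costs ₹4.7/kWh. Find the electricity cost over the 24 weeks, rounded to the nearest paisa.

Runtime = 10 h/week × 24 weeks = 240 h
Energy = 0.44 kW × 240 h = 105.6 kWh
Cost = 105.6 kWh × ₹4.7/kWh = ₹496.32

₹496.32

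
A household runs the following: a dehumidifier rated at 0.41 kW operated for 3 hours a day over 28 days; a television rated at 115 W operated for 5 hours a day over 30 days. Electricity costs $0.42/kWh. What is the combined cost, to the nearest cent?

dehumidifier: Runtime = 3 h/day × 28 days = 84 h
dehumidifier: 0.41 kW × 84 h = 34.44 kWh
television: Runtime = 5 h/day × 30 days = 150 h
television: 0.115 kW × 150 h = 17.25 kWh
Total energy = 51.69 kWh
Cost = 51.69 × $0.42 = $21.71

$21.71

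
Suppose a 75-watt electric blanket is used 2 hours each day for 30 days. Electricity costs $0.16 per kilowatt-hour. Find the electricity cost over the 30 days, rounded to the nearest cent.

$0.72

Runtime = 2 h/day × 30 days = 60 h
Energy = 0.075 kW × 60 h = 4.5 kWh
Cost = 4.5 kWh × $0.16/kWh = $0.72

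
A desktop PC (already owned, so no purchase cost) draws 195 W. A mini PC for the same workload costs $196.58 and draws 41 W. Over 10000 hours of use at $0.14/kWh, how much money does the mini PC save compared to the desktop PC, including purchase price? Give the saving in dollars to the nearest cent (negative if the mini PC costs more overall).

desktop PC: $0.00 + (195/1000) kW × 10000 h × $0.14 = $0.00 + $273 = $273
mini PC: $196.58 + (41/1000) kW × 10000 h × $0.14 = $196.58 + $57.4 = $253.98
Saving = $273 − $253.98 = $19.02

$19.02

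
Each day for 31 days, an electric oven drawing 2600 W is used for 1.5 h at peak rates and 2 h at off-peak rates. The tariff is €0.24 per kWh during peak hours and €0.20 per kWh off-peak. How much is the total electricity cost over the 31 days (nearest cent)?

Peak energy = 2.6 kW × 1.5 h × 31 = 120.9 kWh
Off-peak energy = 2.6 kW × 2 h × 31 = 161.2 kWh
Cost = 120.9 × €0.24 + 161.2 × €0.20 = €29.016 + €32.24 = €61.26

€61.26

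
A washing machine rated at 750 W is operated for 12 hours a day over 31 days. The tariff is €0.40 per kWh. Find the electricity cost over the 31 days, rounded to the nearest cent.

Runtime = 12 h/day × 31 days = 372 h
Energy = 0.75 kW × 372 h = 279 kWh
Cost = 279 kWh × €0.40/kWh = €111.60

€111.60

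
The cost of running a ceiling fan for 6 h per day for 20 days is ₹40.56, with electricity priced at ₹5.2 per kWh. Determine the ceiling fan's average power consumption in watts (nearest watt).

Energy = ₹40.56 ÷ ₹5.2/kWh = 7.8 kWh
Runtime = 6 h/day × 20 days = 120 h
Power = 7.8 kWh ÷ 120 h = 0.065 kW = 65 W

65 W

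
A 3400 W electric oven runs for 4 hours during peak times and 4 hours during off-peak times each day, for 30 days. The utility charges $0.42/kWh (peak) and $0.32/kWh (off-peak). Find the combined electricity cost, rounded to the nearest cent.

$301.92

Peak energy = 3.4 kW × 4 h × 30 = 408 kWh
Off-peak energy = 3.4 kW × 4 h × 30 = 408 kWh
Cost = 408 × $0.42 + 408 × $0.32 = $171.36 + $130.56 = $301.92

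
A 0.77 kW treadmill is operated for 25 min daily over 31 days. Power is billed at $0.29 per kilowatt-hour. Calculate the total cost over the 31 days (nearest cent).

Runtime = 25 min × 31 = 775 min = 12.916666… h
Energy = 0.77 kW × 12.916666… h = 9.945833… kWh
Cost = 9.945833… kWh × $0.29/kWh = $2.88

$2.88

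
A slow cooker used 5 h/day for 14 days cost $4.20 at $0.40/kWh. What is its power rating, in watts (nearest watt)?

Energy = $4.20 ÷ $0.40/kWh = 10.5 kWh
Runtime = 5 h/day × 14 days = 70 h
Power = 10.5 kWh ÷ 70 h = 0.15 kW = 150 W

150 W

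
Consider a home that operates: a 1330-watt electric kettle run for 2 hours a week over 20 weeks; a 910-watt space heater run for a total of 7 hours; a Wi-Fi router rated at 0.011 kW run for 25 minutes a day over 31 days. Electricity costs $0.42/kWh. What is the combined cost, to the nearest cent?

electric kettle: Runtime = 2 h/week × 20 weeks = 40 h
electric kettle: 1.33 kW × 40 h = 53.2 kWh
space heater: 0.91 kW × 7 h = 6.37 kWh
Wi-Fi router: Runtime = 25 min × 31 = 775 min = 12.916666… h
Wi-Fi router: 0.011 kW × 12.916666… h = 0.142083… kWh
Total energy = 59.712083… kWh
Cost = 59.712083… × $0.42 = $25.08

$25.08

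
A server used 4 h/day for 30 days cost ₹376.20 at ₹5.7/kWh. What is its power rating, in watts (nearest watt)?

Energy = ₹376.20 ÷ ₹5.7/kWh = 66 kWh
Runtime = 4 h/day × 30 days = 120 h
Power = 66 kWh ÷ 120 h = 0.55 kW = 550 W

550 W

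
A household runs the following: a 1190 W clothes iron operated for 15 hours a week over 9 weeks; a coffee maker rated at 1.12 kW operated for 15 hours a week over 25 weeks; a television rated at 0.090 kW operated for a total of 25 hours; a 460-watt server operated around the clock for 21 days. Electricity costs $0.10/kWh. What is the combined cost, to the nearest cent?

clothes iron: Runtime = 15 h/week × 9 weeks = 135 h
clothes iron: 1.19 kW × 135 h = 160.65 kWh
coffee maker: Runtime = 15 h/week × 25 weeks = 375 h
coffee maker: 1.12 kW × 375 h = 420 kWh
television: 0.09 kW × 25 h = 2.25 kWh
server: Runtime = 24 h × 21 = 504 h
server: 0.46 kW × 504 h = 231.84 kWh
Total energy = 814.74 kWh
Cost = 814.74 × $0.10 = $81.47

$81.47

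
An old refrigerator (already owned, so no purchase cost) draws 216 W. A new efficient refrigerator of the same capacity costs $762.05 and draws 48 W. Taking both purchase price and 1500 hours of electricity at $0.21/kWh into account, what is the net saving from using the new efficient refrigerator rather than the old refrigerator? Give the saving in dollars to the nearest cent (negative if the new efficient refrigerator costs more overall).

old refrigerator: $0.00 + (216/1000) kW × 1500 h × $0.21 = $0.00 + $68.04 = $68.04
new efficient refrigerator: $762.05 + (48/1000) kW × 1500 h × $0.21 = $762.05 + $15.12 = $777.17
Saving = $68.04 − $777.17 = −$709.13

-$709.13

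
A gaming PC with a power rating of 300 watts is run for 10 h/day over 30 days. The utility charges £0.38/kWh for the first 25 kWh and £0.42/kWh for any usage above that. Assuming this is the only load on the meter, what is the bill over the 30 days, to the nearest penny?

Runtime = 10 h/day × 30 days = 300 h
Energy = 0.3 kW × 300 h = 90 kWh
Tier 1 (0–25 kWh): 25 × £0.38 = £9.5
Above 25 kWh: 65 × £0.42 = £27.3
Bill = £36.80

£36.80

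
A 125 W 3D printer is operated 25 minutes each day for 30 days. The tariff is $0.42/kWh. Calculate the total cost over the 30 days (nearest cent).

$0.66

Runtime = 25 min × 30 = 750 min = 12.5 h
Energy = 0.125 kW × 12.5 h = 1.5625 kWh
Cost = 1.5625 kWh × $0.42/kWh = $0.66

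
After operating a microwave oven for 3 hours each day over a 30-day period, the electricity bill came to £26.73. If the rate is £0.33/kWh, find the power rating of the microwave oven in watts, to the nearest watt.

Energy = £26.73 ÷ £0.33/kWh = 81 kWh
Runtime = 3 h/day × 30 days = 90 h
Power = 81 kWh ÷ 90 h = 0.9 kW = 900 W

900 W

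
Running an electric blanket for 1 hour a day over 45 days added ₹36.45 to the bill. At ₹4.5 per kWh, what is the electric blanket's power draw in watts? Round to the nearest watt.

Energy = ₹36.45 ÷ ₹4.5/kWh = 8.1 kWh
Runtime = 1 h/day × 45 days = 45 h
Power = 8.1 kWh ÷ 45 h = 0.18 kW = 180 W

180 W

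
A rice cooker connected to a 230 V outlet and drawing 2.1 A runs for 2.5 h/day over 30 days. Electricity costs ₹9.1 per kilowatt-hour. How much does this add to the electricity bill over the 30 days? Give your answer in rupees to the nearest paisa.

₹329.65

Power = 2.1 A × 230 V = 483 W = 0.483 kW
Runtime = 2.5 h/day × 30 days = 75 h
Energy = 0.483 kW × 75 h = 36.225 kWh
Cost = 36.225 kWh × ₹9.1/kWh = ₹329.65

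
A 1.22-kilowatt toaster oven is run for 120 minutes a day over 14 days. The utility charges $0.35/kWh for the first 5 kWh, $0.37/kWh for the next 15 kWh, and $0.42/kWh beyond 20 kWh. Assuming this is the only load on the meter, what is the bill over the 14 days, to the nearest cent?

$13.25

Runtime = 120 min × 14 = 1680 min = 28 h
Energy = 1.22 kW × 28 h = 34.16 kWh
Tier 1 (0–5 kWh): 5 × $0.35 = $1.75
Tier 2 (5–20 kWh): 15 × $0.37 = $5.55
Above 20 kWh: 14.16 × $0.42 = $5.9472
Bill = $13.25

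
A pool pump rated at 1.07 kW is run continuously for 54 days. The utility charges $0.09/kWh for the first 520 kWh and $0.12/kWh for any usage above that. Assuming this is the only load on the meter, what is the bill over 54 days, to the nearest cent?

Runtime = 24 h × 54 = 1296 h
Energy = 1.07 kW × 1296 h = 1386.72 kWh
Tier 1 (0–520 kWh): 520 × $0.09 = $46.8
Above 520 kWh: 866.72 × $0.12 = $104.0064
Bill = $150.81

$150.81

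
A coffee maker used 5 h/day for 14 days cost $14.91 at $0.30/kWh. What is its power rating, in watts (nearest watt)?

Energy = $14.91 ÷ $0.30/kWh = 49.7 kWh
Runtime = 5 h/day × 14 days = 70 h
Power = 49.7 kWh ÷ 70 h = 0.71 kW = 710 W

710 W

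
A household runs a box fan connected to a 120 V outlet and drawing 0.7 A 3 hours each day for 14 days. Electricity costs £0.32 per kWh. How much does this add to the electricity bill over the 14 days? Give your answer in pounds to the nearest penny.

Power = 0.7 A × 120 V = 84 W = 0.084 kW
Runtime = 3 h/day × 14 days = 42 h
Energy = 0.084 kW × 42 h = 3.528 kWh
Cost = 3.528 kWh × £0.32/kWh = £1.13

£1.13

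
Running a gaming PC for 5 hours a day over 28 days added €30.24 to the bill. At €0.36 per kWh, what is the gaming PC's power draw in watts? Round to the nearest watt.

600 W

Energy = €30.24 ÷ €0.36/kWh = 84 kWh
Runtime = 5 h/day × 28 days = 140 h
Power = 84 kWh ÷ 140 h = 0.6 kW = 600 W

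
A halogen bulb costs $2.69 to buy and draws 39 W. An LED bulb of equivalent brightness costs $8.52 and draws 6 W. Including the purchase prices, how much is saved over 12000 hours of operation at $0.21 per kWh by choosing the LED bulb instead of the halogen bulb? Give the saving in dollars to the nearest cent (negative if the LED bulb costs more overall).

$77.33

halogen bulb: $2.69 + (39/1000) kW × 12000 h × $0.21 = $2.69 + $98.28 = $100.97
LED bulb: $8.52 + (6/1000) kW × 12000 h × $0.21 = $8.52 + $15.12 = $23.64
Saving = $100.97 − $23.64 = $77.33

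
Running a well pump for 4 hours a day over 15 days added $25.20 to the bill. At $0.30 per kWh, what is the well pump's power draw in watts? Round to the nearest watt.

1400 W

Energy = $25.20 ÷ $0.30/kWh = 84 kWh
Runtime = 4 h/day × 15 days = 60 h
Power = 84 kWh ÷ 60 h = 1.4 kW = 1400 W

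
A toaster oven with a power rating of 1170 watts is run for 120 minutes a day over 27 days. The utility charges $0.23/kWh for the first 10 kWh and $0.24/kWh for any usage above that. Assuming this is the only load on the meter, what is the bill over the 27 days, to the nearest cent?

$15.06

Runtime = 120 min × 27 = 3240 min = 54 h
Energy = 1.17 kW × 54 h = 63.18 kWh
Tier 1 (0–10 kWh): 10 × $0.23 = $2.3
Above 10 kWh: 53.18 × $0.24 = $12.7632
Bill = $15.06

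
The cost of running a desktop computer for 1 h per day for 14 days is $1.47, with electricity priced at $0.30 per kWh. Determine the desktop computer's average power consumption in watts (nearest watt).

Energy = $1.47 ÷ $0.30/kWh = 4.9 kWh
Runtime = 1 h/day × 14 days = 14 h
Power = 4.9 kWh ÷ 14 h = 0.35 kW = 350 W

350 W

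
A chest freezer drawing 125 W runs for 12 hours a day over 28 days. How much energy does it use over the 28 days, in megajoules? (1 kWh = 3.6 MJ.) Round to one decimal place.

151.2 MJ

Runtime = 12 h/day × 28 days = 336 h
Energy = 0.125 kW × 336 h = 42 kWh
= 42 × 3.6 MJ = 151.2 MJ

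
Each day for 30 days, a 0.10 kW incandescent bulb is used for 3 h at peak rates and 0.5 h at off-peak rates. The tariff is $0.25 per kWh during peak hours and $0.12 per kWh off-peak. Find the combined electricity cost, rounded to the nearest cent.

Peak energy = 0.1 kW × 3 h × 30 = 9 kWh
Off-peak energy = 0.1 kW × 0.5 h × 30 = 1.5 kWh
Cost = 9 × $0.25 + 1.5 × $0.12 = $2.25 + $0.18 = $2.43

$2.43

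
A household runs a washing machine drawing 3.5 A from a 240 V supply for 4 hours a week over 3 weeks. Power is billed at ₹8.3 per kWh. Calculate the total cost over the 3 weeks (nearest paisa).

Power = 3.5 A × 240 V = 840 W = 0.84 kW
Runtime = 4 h/week × 3 weeks = 12 h
Energy = 0.84 kW × 12 h = 10.08 kWh
Cost = 10.08 kWh × ₹8.3/kWh = ₹83.66

₹83.66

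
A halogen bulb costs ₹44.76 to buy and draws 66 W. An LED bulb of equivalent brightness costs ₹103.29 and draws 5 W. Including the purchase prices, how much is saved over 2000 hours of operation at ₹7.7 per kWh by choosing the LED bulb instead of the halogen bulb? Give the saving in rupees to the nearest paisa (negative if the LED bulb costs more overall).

halogen bulb: ₹44.76 + (66/1000) kW × 2000 h × ₹7.7 = ₹44.76 + ₹1016.4 = ₹1061.16
LED bulb: ₹103.29 + (5/1000) kW × 2000 h × ₹7.7 = ₹103.29 + ₹77 = ₹180.29
Saving = ₹1061.16 − ₹180.29 = ₹880.87

₹880.87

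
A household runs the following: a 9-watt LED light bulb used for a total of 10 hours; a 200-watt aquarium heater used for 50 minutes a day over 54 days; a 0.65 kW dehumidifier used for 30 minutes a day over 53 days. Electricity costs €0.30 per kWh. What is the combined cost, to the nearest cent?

€7.89

LED light bulb: 0.009 kW × 10 h = 0.09 kWh
aquarium heater: Runtime = 50 min × 54 = 2700 min = 45 h
aquarium heater: 0.2 kW × 45 h = 9 kWh
dehumidifier: Runtime = 30 min × 53 = 1590 min = 26.5 h
dehumidifier: 0.65 kW × 26.5 h = 17.225 kWh
Total energy = 26.315 kWh
Cost = 26.315 × €0.30 = €7.89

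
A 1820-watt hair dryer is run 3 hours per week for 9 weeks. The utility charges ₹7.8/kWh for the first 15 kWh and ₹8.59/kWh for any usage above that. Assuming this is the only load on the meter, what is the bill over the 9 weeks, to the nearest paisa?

Runtime = 3 h/week × 9 weeks = 27 h
Energy = 1.82 kW × 27 h = 49.14 kWh
Tier 1 (0–15 kWh): 15 × ₹7.8 = ₹117
Above 15 kWh: 34.14 × ₹8.59 = ₹293.2626
Bill = ₹410.26

₹410.26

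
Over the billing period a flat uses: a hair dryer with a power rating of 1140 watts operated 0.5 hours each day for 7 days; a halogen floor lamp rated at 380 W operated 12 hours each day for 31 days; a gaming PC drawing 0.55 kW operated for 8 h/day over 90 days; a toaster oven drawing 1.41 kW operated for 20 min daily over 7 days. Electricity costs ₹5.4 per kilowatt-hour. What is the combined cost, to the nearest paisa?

hair dryer: Runtime = 0.5 h/day × 7 days = 3.5 h
hair dryer: 1.14 kW × 3.5 h = 3.99 kWh
halogen floor lamp: Runtime = 12 h/day × 31 days = 372 h
halogen floor lamp: 0.38 kW × 372 h = 141.36 kWh
gaming PC: Runtime = 8 h/day × 90 days = 720 h
gaming PC: 0.55 kW × 720 h = 396 kWh
toaster oven: Runtime = 20 min × 7 = 140 min = 2.333333… h
toaster oven: 1.41 kW × 2.333333… h = 3.29 kWh
Total energy = 544.64 kWh
Cost = 544.64 × ₹5.4 = ₹2941.06

₹2941.06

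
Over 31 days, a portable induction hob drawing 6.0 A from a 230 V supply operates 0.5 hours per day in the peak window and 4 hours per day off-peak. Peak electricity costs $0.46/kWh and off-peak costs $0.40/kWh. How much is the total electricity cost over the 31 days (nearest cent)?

Power = 6.0 A × 230 V = 1380 W = 1.38 kW
Peak energy = 1.38 kW × 0.5 h × 31 = 21.39 kWh
Off-peak energy = 1.38 kW × 4 h × 31 = 171.12 kWh
Cost = 21.39 × $0.46 + 171.12 × $0.40 = $9.8394 + $68.448 = $78.29

$78.29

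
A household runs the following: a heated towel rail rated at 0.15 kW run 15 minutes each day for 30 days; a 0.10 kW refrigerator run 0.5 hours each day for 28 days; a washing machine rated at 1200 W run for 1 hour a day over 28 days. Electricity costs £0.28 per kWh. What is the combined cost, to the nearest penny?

heated towel rail: Runtime = 15 min × 30 = 450 min = 7.5 h
heated towel rail: 0.15 kW × 7.5 h = 1.125 kWh
refrigerator: Runtime = 0.5 h/day × 28 days = 14 h
refrigerator: 0.1 kW × 14 h = 1.4 kWh
washing machine: Runtime = 1 h/day × 28 days = 28 h
washing machine: 1.2 kW × 28 h = 33.6 kWh
Total energy = 36.125 kWh
Cost = 36.125 × £0.28 = £10.12

£10.12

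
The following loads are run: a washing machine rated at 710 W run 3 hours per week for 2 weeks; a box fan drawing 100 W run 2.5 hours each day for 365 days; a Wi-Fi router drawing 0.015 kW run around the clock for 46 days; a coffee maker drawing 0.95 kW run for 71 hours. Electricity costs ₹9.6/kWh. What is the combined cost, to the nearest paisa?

washing machine: Runtime = 3 h/week × 2 weeks = 6 h
washing machine: 0.71 kW × 6 h = 4.26 kWh
box fan: Runtime = 2.5 h/day × 365 days = 912.5 h
box fan: 0.1 kW × 912.5 h = 91.25 kWh
Wi-Fi router: Runtime = 24 h × 46 = 1104 h
Wi-Fi router: 0.015 kW × 1104 h = 16.56 kWh
coffee maker: 0.95 kW × 71 h = 67.45 kWh
Total energy = 179.52 kWh
Cost = 179.52 × ₹9.6 = ₹1723.39

₹1723.39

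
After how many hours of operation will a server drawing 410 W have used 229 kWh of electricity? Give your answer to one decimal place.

Hours = 229 kWh ÷ 0.41 kW = 558.5 h

558.5 h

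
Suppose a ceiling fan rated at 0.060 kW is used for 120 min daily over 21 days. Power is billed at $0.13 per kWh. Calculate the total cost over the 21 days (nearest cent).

Runtime = 120 min × 21 = 2520 min = 42 h
Energy = 0.06 kW × 42 h = 2.52 kWh
Cost = 2.52 kWh × $0.13/kWh = $0.33

$0.33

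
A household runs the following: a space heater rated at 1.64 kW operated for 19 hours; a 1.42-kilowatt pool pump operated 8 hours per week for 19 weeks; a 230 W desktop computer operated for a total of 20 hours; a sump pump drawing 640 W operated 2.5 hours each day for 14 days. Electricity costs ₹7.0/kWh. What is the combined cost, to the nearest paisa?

space heater: 1.64 kW × 19 h = 31.16 kWh
pool pump: Runtime = 8 h/week × 19 weeks = 152 h
pool pump: 1.42 kW × 152 h = 215.84 kWh
desktop computer: 0.23 kW × 20 h = 4.6 kWh
sump pump: Runtime = 2.5 h/day × 14 days = 35 h
sump pump: 0.64 kW × 35 h = 22.4 kWh
Total energy = 274 kWh
Cost = 274 × ₹7.0 = ₹1918.00

₹1918.00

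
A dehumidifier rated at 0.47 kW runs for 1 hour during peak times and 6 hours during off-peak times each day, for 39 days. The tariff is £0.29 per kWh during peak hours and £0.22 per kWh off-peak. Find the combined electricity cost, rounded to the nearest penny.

£29.51

Peak energy = 0.47 kW × 1 h × 39 = 18.33 kWh
Off-peak energy = 0.47 kW × 6 h × 39 = 109.98 kWh
Cost = 18.33 × £0.29 + 109.98 × £0.22 = £5.3157 + £24.1956 = £29.51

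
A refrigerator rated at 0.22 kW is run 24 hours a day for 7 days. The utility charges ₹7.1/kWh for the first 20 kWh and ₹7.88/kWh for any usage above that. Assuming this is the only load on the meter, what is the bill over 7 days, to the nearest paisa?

Runtime = 24 h × 7 = 168 h
Energy = 0.22 kW × 168 h = 36.96 kWh
Tier 1 (0–20 kWh): 20 × ₹7.1 = ₹142
Above 20 kWh: 16.96 × ₹7.88 = ₹133.6448
Bill = ₹275.64

₹275.64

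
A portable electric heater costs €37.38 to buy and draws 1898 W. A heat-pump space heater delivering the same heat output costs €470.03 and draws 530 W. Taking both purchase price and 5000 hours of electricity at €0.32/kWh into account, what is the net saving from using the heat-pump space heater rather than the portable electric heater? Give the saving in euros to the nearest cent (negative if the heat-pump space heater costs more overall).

€1756.15

portable electric heater: €37.38 + (1898/1000) kW × 5000 h × €0.32 = €37.38 + €3036.8 = €3074.18
heat-pump space heater: €470.03 + (530/1000) kW × 5000 h × €0.32 = €470.03 + €848 = €1318.03
Saving = €3074.18 − €1318.03 = €1756.15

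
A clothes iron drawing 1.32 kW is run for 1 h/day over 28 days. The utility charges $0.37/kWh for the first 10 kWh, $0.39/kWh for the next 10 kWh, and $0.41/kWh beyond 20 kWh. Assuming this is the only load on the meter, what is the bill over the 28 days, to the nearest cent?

$14.55

Runtime = 1 h/day × 28 days = 28 h
Energy = 1.32 kW × 28 h = 36.96 kWh
Tier 1 (0–10 kWh): 10 × $0.37 = $3.7
Tier 2 (10–20 kWh): 10 × $0.39 = $3.9
Above 20 kWh: 16.96 × $0.41 = $6.9536
Bill = $14.55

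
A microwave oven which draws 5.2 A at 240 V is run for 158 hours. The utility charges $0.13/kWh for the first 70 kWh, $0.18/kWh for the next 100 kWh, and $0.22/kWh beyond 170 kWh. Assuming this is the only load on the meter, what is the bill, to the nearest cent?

$33.08

Power = 5.2 A × 240 V = 1248 W = 1.248 kW
Energy = 1.248 kW × 158 h = 197.184 kWh
Tier 1 (0–70 kWh): 70 × $0.13 = $9.1
Tier 2 (70–170 kWh): 100 × $0.18 = $18
Above 170 kWh: 27.184 × $0.22 = $5.98048
Bill = $33.08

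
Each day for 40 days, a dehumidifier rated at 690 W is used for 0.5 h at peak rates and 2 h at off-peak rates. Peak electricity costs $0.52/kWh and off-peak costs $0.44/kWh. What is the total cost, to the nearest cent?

$31.46

Peak energy = 0.69 kW × 0.5 h × 40 = 13.8 kWh
Off-peak energy = 0.69 kW × 2 h × 40 = 55.2 kWh
Cost = 13.8 × $0.52 + 55.2 × $0.44 = $7.176 + $24.288 = $31.46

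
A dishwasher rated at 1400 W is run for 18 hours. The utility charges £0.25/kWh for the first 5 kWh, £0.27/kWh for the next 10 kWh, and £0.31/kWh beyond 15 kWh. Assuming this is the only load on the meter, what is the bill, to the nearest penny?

£7.11

Energy = 1.4 kW × 18 h = 25.2 kWh
Tier 1 (0–5 kWh): 5 × £0.25 = £1.25
Tier 2 (5–15 kWh): 10 × £0.27 = £2.7
Above 15 kWh: 10.2 × £0.31 = £3.162
Bill = £7.11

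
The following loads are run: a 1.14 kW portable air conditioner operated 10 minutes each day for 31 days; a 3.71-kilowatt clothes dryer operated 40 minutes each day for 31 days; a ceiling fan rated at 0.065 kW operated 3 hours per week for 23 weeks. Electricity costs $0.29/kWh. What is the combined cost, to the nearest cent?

$25.24

portable air conditioner: Runtime = 10 min × 31 = 310 min = 5.166666… h
portable air conditioner: 1.14 kW × 5.166666… h = 5.89 kWh
clothes dryer: Runtime = 40 min × 31 = 1240 min = 20.666666… h
clothes dryer: 3.71 kW × 20.666666… h = 76.673333… kWh
ceiling fan: Runtime = 3 h/week × 23 weeks = 69 h
ceiling fan: 0.065 kW × 69 h = 4.485 kWh
Total energy = 87.048333… kWh
Cost = 87.048333… × $0.29 = $25.24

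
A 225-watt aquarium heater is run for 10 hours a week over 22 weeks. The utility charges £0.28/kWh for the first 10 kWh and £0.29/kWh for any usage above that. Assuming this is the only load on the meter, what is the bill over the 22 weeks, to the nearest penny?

Runtime = 10 h/week × 22 weeks = 220 h
Energy = 0.225 kW × 220 h = 49.5 kWh
Tier 1 (0–10 kWh): 10 × £0.28 = £2.8
Above 10 kWh: 39.5 × £0.29 = £11.455
Bill = £14.26

£14.26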